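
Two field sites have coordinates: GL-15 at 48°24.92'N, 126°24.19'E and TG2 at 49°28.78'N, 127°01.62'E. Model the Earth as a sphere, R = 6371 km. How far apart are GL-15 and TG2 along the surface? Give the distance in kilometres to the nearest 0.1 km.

GL-15: φ = +48.41533°, λ = +126.40317°
TG2: φ = +49.47967°, λ = +127.02700°
Δφ = 1.0643°,  Δλ = 0.6238°
a = sin²(Δφ/2) + cos φ₁ cos φ₂ sin²(Δλ/2) = 0.000099
c = 2·arcsin(√a) = 0.019905 rad = 1.1405°
d = R·c = 6371 × 0.019905 = 126.8 km

126.8 km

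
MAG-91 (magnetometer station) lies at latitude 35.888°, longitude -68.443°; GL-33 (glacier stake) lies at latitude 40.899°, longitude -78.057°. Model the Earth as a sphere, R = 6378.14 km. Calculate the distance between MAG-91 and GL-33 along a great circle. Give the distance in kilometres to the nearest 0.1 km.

1006.4 km

Δφ = 5.0110°,  Δλ = -9.6140°
a = sin²(Δφ/2) + cos φ₁ cos φ₂ sin²(Δλ/2) = 0.006211
c = 2·arcsin(√a) = 0.157788 rad = 9.0406°
d = R·c = 6378.14 × 0.157788 = 1006.4 km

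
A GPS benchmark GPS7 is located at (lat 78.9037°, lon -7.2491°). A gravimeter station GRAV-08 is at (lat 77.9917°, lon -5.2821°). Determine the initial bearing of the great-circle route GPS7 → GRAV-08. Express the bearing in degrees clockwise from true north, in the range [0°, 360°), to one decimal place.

155.7°

Δλ = 1.9670°
y = sin Δλ · cos φ₂ = 0.007141
x = cos φ₁ sin φ₂ − sin φ₁ cos φ₂ cos Δλ = -0.015796
θ = atan2(y, x) = 155.6734° → 155.6734° (mod 360°)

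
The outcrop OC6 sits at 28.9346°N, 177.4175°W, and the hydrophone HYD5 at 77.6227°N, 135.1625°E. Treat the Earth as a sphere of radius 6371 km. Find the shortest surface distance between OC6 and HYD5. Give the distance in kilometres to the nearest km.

5912 km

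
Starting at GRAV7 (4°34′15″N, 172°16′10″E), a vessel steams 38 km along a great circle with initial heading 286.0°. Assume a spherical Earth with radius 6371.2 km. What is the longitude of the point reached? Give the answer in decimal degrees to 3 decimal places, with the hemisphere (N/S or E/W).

GRAV7: φ = +4.57083°, λ = +172.26944°
δ = d/R = 38/6371.2 = 0.005964 rad
φ₂ = arcsin(sin φ₁ cos δ + cos φ₁ sin δ cos θ)
   = arcsin(0.07969·0.99998 + 0.99682·0.00596·0.27564) = 4.66495°
λ₂ = λ₁ + atan2(sin θ sin δ cos φ₁, cos δ − sin φ₁ sin φ₂) = 171.93986°

171.940°E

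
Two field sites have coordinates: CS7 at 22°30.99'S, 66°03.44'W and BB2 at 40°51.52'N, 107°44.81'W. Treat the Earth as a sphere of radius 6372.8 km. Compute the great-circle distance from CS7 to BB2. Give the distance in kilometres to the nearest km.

8260 km

CS7: φ = -22.51650°, λ = -66.05733°
BB2: φ = +40.85867°, λ = -107.74683°
Δφ = 63.3752°,  Δλ = -41.6895°
a = sin²(Δφ/2) + cos φ₁ cos φ₂ sin²(Δλ/2) = 0.364392
c = 2·arcsin(√a) = 1.296141 rad = 74.2634°
d = R·c = 6372.8 × 1.296141 = 8260.0 km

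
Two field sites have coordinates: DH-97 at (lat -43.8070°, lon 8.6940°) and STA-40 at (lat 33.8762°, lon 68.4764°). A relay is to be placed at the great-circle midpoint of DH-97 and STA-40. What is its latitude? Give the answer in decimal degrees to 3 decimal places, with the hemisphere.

5.718°S

Bx = cos φ₂ cos Δλ = 0.417850,  By = cos φ₂ sin Δλ = 0.717431
φₘ = atan2(sin φ₁ + sin φ₂, √((cos φ₁ + Bx)² + By²)) = -5.71797°
λₘ = λ₁ + atan2(By, cos φ₁ + Bx) = 40.88799°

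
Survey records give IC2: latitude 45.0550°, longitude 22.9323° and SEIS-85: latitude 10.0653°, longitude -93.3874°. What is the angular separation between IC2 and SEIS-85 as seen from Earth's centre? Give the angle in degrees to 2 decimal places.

100.64°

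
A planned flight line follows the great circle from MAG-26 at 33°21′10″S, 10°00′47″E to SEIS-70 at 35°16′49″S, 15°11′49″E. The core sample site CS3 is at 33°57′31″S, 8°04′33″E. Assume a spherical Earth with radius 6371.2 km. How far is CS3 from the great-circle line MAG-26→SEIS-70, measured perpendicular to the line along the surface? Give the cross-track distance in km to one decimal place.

MAG-26: φ = -33.35278°, λ = +10.01306°
SEIS-70: φ = -35.28028°, λ = +15.19694°
CS3: φ = -33.95861°, λ = +8.07583°
δ₁₃ = central angle MAG-26→CS3 = 0.030064 rad  (haversine)
θ₁₃ = bearing MAG-26→CS3 = 248.873°,  θ₁₂ = bearing MAG-26→SEIS-70 = 115.683°
dₓₜ = R·arcsin(sin δ₁₃ · sin(θ₁₃ − θ₁₂)) = 6371.2·arcsin(0.03006·sin(133.190°)) = 139.640 km
|dₓₜ| = 139.640 km

139.6 km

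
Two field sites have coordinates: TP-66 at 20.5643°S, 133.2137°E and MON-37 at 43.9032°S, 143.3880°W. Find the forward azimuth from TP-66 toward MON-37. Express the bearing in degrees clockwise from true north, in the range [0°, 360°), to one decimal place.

Δλ = 83.3983°
y = sin Δλ · cos φ₂ = 0.715735
x = cos φ₁ sin φ₂ − sin φ₁ cos φ₂ cos Δλ = -0.620159
θ = atan2(y, x) = 130.9078° → 130.9078° (mod 360°)

130.9°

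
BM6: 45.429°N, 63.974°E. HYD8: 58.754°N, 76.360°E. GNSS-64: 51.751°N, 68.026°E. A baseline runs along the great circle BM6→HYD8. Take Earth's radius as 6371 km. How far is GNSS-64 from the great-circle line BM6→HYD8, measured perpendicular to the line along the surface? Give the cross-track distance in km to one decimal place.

46.3 km

δ₁₃ = central angle BM6→GNSS-64 = 0.119799 rad  (haversine)
θ₁₃ = bearing BM6→GNSS-64 = 21.471°,  θ₁₂ = bearing BM6→HYD8 = 24.957°
dₓₜ = R·arcsin(sin δ₁₃ · sin(θ₁₃ − θ₁₂)) = 6371·arcsin(0.11951·sin(-3.486°)) = -46.291 km
|dₓₜ| = 46.291 km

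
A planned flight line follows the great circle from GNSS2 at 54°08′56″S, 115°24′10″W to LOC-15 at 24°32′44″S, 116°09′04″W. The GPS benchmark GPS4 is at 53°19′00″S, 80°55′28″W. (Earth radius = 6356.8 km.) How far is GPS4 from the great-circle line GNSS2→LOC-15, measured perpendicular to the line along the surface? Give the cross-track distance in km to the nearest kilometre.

GNSS2: φ = -54.14889°, λ = -115.40278°
LOC-15: φ = -24.54556°, λ = -116.15111°
GPS4: φ = -53.31667°, λ = -80.92444°
δ₁₃ = central angle GNSS2→GPS4 = 0.352726 rad  (haversine)
θ₁₃ = bearing GNSS2→GPS4 = 101.781°,  θ₁₂ = bearing GNSS2→LOC-15 = 358.622°
dₓₜ = R·arcsin(sin δ₁₃ · sin(θ₁₃ − θ₁₂)) = 6356.8·arcsin(0.34546·sin(-256.841°)) = 2180.873 km
|dₓₜ| = 2180.873 km

2181 km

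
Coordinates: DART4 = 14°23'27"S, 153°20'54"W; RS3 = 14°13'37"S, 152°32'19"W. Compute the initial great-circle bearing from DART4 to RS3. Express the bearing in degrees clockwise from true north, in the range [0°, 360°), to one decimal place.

78.3°

DART4: φ = -14.39083°, λ = -153.34833°
RS3: φ = -14.22694°, λ = -152.53861°
Δλ = 0.8097°
y = sin Δλ · cos φ₂ = 0.013698
x = cos φ₁ sin φ₂ − sin φ₁ cos φ₂ cos Δλ = 0.002836
θ = atan2(y, x) = 78.3019° → 78.3019° (mod 360°)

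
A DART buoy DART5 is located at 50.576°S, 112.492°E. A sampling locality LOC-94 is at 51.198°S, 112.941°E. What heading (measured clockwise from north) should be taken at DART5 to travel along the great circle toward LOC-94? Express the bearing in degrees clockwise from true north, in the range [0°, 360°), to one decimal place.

155.7°

Δλ = 0.4490°
y = sin Δλ · cos φ₂ = 0.004911
x = cos φ₁ sin φ₂ − sin φ₁ cos φ₂ cos Δλ = -0.010871
θ = atan2(y, x) = 155.6899° → 155.6899° (mod 360°)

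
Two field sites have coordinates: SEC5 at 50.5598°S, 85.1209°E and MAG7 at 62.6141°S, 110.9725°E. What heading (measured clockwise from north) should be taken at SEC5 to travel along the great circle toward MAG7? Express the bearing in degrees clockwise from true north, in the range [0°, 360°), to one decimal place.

Δλ = 25.8516°
y = sin Δλ · cos φ₂ = 0.200571
x = cos φ₁ sin φ₂ − sin φ₁ cos φ₂ cos Δλ = -0.244389
θ = atan2(y, x) = 140.6241° → 140.6241° (mod 360°)

140.6°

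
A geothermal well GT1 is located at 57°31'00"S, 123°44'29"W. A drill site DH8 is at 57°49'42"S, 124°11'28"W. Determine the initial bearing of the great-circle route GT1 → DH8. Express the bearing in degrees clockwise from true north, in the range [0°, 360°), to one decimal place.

GT1: φ = -57.51667°, λ = -123.74139°
DH8: φ = -57.82833°, λ = -124.19111°
Δλ = -0.4497°
y = sin Δλ · cos φ₂ = -0.004179
x = cos φ₁ sin φ₂ − sin φ₁ cos φ₂ cos Δλ = -0.005453
θ = atan2(y, x) = -142.5348° → 217.4652° (mod 360°)

217.5°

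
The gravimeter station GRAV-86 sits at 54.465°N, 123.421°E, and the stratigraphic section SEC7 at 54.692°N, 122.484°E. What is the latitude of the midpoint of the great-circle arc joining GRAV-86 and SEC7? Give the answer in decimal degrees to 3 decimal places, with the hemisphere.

54.579°N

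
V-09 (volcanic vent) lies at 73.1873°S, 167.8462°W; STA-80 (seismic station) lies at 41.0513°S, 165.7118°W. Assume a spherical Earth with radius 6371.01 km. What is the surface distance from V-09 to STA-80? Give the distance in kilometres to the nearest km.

3575 km

Δφ = 32.1360°,  Δλ = 2.1344°
a = sin²(Δφ/2) + cos φ₁ cos φ₂ sin²(Δλ/2) = 0.076682
c = 2·arcsin(√a) = 0.561163 rad = 32.1523°
d = R·c = 6371.01 × 0.561163 = 3575.2 km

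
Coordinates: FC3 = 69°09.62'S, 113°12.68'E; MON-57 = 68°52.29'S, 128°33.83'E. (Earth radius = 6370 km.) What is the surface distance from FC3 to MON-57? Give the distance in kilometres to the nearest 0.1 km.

FC3: φ = -69.16033°, λ = +113.21133°
MON-57: φ = -68.87150°, λ = +128.56383°
Δφ = 0.2888°,  Δλ = 15.3525°
a = sin²(Δφ/2) + cos φ₁ cos φ₂ sin²(Δλ/2) = 0.002294
c = 2·arcsin(√a) = 0.095836 rad = 5.4910°
d = R·c = 6370 × 0.095836 = 610.5 km

610.5 km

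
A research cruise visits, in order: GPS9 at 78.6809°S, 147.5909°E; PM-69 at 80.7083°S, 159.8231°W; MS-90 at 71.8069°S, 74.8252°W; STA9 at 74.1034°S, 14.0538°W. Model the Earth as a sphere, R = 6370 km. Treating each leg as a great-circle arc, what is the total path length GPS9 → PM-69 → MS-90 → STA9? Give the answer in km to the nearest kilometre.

GPS9→PM-69: c = 0.161807 rad, d = 1030.71 km
PM-69→MS-90: c = 0.342434 rad, d = 2181.30 km
MS-90→STA9: c = 0.299660 rad, d = 1908.83 km
Total = 1030.71 + 2181.30 + 1908.83 = 5120.85 km

5121 km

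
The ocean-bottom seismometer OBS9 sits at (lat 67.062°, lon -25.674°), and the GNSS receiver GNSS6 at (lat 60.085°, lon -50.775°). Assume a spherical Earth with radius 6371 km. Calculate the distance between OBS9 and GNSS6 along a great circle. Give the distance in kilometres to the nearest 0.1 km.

1449.2 km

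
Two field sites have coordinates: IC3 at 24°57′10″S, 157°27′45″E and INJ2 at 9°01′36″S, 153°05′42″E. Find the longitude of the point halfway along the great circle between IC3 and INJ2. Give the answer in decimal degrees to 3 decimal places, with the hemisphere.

155.185°E

IC3: φ = -24.95278°, λ = +157.46250°
INJ2: φ = -9.02667°, λ = +153.09500°
Bx = cos φ₂ cos Δλ = 0.984747,  By = cos φ₂ sin Δλ = -0.075210
φₘ = atan2(sin φ₁ + sin φ₂, √((cos φ₁ + Bx)² + By²)) = -17.00134°
λₘ = λ₁ + atan2(By, cos φ₁ + Bx) = 155.18537°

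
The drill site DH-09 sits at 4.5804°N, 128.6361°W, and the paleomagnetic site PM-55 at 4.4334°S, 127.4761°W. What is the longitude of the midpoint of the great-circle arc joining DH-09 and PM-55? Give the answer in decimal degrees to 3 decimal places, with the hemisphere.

128.056°W

Bx = cos φ₂ cos Δλ = 0.996804,  By = cos φ₂ sin Δλ = 0.020184
φₘ = atan2(sin φ₁ + sin φ₂, √((cos φ₁ + Bx)² + By²)) = 0.07350°
λₘ = λ₁ + atan2(By, cos φ₁ + Bx) = -128.05604°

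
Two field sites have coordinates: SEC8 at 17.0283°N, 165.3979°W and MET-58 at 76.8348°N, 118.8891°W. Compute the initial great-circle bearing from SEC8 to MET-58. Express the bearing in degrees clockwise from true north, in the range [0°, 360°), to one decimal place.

10.6°

Δλ = 46.5088°
y = sin Δλ · cos φ₂ = 0.165235
x = cos φ₁ sin φ₂ − sin φ₁ cos φ₂ cos Δλ = 0.885125
θ = atan2(y, x) = 10.5742° → 10.5742° (mod 360°)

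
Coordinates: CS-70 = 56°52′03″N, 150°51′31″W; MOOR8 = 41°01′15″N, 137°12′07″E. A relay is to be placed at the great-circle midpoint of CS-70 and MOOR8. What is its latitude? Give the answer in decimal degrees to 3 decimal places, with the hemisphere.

54.639°N

CS-70: φ = +56.86750°, λ = -150.85861°
MOOR8: φ = +41.02083°, λ = +137.20194°
Bx = cos φ₂ cos Δλ = 0.233903,  By = cos φ₂ sin Δλ = -0.717298
φₘ = atan2(sin φ₁ + sin φ₂, √((cos φ₁ + Bx)² + By²)) = 54.63868°
λₘ = λ₁ + atan2(By, cos φ₁ + Bx) = 166.55691°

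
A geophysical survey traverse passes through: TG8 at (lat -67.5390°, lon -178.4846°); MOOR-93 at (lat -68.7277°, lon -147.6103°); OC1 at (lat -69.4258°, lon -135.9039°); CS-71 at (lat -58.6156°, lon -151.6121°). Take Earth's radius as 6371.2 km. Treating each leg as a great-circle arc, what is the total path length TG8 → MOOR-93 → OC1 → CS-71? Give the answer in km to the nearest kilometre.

TG8→MOOR-93: c = 0.199614 rad, d = 1271.78 km
MOOR-93→OC1: c = 0.073856 rad, d = 470.55 km
OC1→CS-71: c = 0.222182 rad, d = 1415.57 km
Total = 1271.78 + 470.55 + 1415.57 = 3157.90 km

3158 km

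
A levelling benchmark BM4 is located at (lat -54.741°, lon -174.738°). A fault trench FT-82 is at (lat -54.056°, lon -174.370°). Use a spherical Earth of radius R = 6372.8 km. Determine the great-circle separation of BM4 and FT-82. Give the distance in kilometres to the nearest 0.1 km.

Δφ = 0.6850°,  Δλ = 0.3680°
a = sin²(Δφ/2) + cos φ₁ cos φ₂ sin²(Δλ/2) = 0.000039
c = 2·arcsin(√a) = 0.012526 rad = 0.7177°
d = R·c = 6372.8 × 0.012526 = 79.8 km

79.8 km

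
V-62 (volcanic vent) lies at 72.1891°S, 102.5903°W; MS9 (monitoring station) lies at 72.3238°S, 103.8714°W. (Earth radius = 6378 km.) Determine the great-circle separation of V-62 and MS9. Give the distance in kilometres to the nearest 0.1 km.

Δφ = -0.1347°,  Δλ = -1.2811°
a = sin²(Δφ/2) + cos φ₁ cos φ₂ sin²(Δλ/2) = 0.000013
c = 2·arcsin(√a) = 0.007208 rad = 0.4130°
d = R·c = 6378 × 0.007208 = 46.0 km

46.0 km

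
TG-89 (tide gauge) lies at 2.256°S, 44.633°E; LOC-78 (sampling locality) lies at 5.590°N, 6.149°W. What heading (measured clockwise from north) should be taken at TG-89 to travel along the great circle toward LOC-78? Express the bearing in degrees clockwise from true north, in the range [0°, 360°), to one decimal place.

279.0°

Δλ = -50.7820°
y = sin Δλ · cos φ₂ = -0.771062
x = cos φ₁ sin φ₂ − sin φ₁ cos φ₂ cos Δλ = 0.122104
θ = atan2(y, x) = -81.0014° → 278.9986° (mod 360°)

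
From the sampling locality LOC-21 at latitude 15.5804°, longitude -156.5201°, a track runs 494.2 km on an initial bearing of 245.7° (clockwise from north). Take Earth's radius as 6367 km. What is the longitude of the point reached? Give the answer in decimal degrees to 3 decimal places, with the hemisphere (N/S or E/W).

δ = d/R = 494.2/6367 = 0.077619 rad
φ₂ = arcsin(sin φ₁ cos δ + cos φ₁ sin δ cos θ)
   = arcsin(0.26859·0.99699 + 0.96325·0.07754·-0.41151) = 13.71219°
λ₂ = λ₁ + atan2(sin θ sin δ cos φ₁, cos δ − sin φ₁ sin φ₂) = -160.69174°

160.692°W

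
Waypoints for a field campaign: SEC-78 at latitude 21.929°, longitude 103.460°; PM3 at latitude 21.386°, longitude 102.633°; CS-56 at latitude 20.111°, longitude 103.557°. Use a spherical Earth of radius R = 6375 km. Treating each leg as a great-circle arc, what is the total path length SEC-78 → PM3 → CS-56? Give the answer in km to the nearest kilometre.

276 km

SEC-78→PM3: c = 0.016425 rad, d = 104.71 km
PM3→CS-56: c = 0.026881 rad, d = 171.37 km
Total = 104.71 + 171.37 = 276.08 km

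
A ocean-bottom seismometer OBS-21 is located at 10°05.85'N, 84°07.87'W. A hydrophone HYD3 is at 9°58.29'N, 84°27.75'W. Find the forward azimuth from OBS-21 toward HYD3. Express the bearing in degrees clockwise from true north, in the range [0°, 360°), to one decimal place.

248.9°

OBS-21: φ = +10.09750°, λ = -84.13117°
HYD3: φ = +9.97150°, λ = -84.46250°
Δλ = -0.3313°
y = sin Δλ · cos φ₂ = -0.005695
x = cos φ₁ sin φ₂ − sin φ₁ cos φ₂ cos Δλ = -0.002196
θ = atan2(y, x) = -111.0871° → 248.9129° (mod 360°)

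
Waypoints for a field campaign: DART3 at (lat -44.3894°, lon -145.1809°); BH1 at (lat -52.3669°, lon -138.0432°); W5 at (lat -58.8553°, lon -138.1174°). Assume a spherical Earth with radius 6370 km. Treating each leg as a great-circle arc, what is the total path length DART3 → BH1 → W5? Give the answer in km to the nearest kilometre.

1752 km

DART3→BH1: c = 0.161786 rad, d = 1030.58 km
BH1→W5: c = 0.113246 rad, d = 721.38 km
Total = 1030.58 + 721.38 = 1751.95 km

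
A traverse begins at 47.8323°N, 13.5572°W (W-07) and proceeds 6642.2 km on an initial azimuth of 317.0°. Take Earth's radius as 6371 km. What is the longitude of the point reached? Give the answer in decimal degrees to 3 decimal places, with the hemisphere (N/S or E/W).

δ = d/R = 6642.2/6371 = 1.042568 rad
φ₂ = arcsin(sin φ₁ cos δ + cos φ₁ sin δ cos θ)
   = arcsin(0.74118·0.50400 + 0.67130·0.86370·0.73135) = 52.90171°
λ₂ = λ₁ + atan2(sin θ sin δ cos φ₁, cos δ − sin φ₁ sin φ₂) = -115.98830°

115.988°W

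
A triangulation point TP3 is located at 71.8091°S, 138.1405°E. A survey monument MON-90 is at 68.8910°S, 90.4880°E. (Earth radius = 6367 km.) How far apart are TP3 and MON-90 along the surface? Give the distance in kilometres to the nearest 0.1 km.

1760.7 km

Δφ = 2.9181°,  Δλ = -47.6525°
a = sin²(Δφ/2) + cos φ₁ cos φ₂ sin²(Δλ/2) = 0.018996
c = 2·arcsin(√a) = 0.276530 rad = 15.8440°
d = R·c = 6367 × 0.276530 = 1760.7 km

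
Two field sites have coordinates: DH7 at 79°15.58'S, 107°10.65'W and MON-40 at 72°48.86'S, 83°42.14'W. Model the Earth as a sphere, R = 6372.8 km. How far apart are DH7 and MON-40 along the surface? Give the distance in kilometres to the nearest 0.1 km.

940.8 km

DH7: φ = -79.25967°, λ = -107.17750°
MON-40: φ = -72.81433°, λ = -83.70233°
Δφ = 6.4453°,  Δλ = 23.4752°
a = sin²(Δφ/2) + cos φ₁ cos φ₂ sin²(Δλ/2) = 0.005439
c = 2·arcsin(√a) = 0.147633 rad = 8.4588°
d = R·c = 6372.8 × 0.147633 = 940.8 km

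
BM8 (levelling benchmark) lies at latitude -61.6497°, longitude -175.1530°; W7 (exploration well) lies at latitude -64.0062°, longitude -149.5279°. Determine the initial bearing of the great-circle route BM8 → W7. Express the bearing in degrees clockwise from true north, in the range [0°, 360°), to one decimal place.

Δλ = 25.6251°
y = sin Δλ · cos φ₂ = 0.189545
x = cos φ₁ sin φ₂ − sin φ₁ cos φ₂ cos Δλ = -0.079054
θ = atan2(y, x) = 112.6397° → 112.6397° (mod 360°)

112.6°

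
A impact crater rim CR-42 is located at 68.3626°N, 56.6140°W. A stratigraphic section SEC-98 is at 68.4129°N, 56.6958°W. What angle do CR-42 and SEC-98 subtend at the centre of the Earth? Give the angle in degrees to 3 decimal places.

0.059°

Δφ = 0.0503°,  Δλ = -0.0818°
a = sin²(Δφ/2) + cos φ₁ cos φ₂ sin²(Δλ/2) = 0.000000
c = 2·arcsin(√a) = 0.001023 rad = 0.0586°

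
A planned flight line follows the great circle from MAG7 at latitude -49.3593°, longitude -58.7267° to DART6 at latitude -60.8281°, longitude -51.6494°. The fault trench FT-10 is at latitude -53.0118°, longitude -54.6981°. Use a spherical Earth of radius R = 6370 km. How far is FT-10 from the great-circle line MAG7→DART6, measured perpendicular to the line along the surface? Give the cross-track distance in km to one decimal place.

140.2 km

δ₁₃ = central angle MAG7→FT-10 = 0.077472 rad  (haversine)
θ₁₃ = bearing MAG7→FT-10 = 146.897°,  θ₁₂ = bearing MAG7→DART6 = 163.416°
dₓₜ = R·arcsin(sin δ₁₃ · sin(θ₁₃ − θ₁₂)) = 6370·arcsin(0.07739·sin(-16.518°)) = -140.183 km
|dₓₜ| = 140.183 km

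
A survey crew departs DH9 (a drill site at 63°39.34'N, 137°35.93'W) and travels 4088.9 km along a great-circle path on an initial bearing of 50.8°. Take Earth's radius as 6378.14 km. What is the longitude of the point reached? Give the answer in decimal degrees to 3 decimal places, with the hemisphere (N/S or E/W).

DH9: φ = +63.65567°, λ = -137.59883°
δ = d/R = 4088.9/6378.14 = 0.641080 rad
φ₂ = arcsin(sin φ₁ cos δ + cos φ₁ sin δ cos θ)
   = arcsin(0.89614·0.80145 + 0.44376·0.59806·0.63203) = 62.36914°
λ₂ = λ₁ + atan2(sin θ sin δ cos φ₁, cos δ − sin φ₁ sin φ₂) = -49.68962°

49.690°W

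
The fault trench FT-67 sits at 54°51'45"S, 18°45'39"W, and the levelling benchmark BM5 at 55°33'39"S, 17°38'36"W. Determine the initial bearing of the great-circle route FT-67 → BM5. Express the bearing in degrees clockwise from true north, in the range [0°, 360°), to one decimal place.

138.1°

FT-67: φ = -54.86250°, λ = -18.76083°
BM5: φ = -55.56083°, λ = -17.64333°
Δλ = 1.1175°
y = sin Δλ · cos φ₂ = 0.011029
x = cos φ₁ sin φ₂ − sin φ₁ cos φ₂ cos Δλ = -0.012276
θ = atan2(y, x) = 138.0614° → 138.0614° (mod 360°)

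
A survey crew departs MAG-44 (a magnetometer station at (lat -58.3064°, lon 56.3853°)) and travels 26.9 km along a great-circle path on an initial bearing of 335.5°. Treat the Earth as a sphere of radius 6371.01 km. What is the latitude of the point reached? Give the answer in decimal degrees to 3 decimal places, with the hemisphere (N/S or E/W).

δ = d/R = 26.9/6371.01 = 0.004222 rad
φ₂ = arcsin(sin φ₁ cos δ + cos φ₁ sin δ cos θ)
   = arcsin(-0.85087·0.99999 + 0.52538·0.00422·0.90996) = -58.08612°
λ₂ = λ₁ + atan2(sin θ sin δ cos φ₁, cos δ − sin φ₁ sin φ₂) = 56.19553°

58.086°S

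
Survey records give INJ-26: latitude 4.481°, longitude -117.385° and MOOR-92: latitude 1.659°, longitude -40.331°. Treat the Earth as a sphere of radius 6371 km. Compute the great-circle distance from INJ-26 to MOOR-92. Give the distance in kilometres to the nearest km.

Δφ = -2.8220°,  Δλ = 77.0540°
a = sin²(Δφ/2) + cos φ₁ cos φ₂ sin²(Δλ/2) = 0.387242
c = 2·arcsin(√a) = 1.343324 rad = 76.9668°
d = R·c = 6371 × 1.343324 = 8558.3 km

8558 km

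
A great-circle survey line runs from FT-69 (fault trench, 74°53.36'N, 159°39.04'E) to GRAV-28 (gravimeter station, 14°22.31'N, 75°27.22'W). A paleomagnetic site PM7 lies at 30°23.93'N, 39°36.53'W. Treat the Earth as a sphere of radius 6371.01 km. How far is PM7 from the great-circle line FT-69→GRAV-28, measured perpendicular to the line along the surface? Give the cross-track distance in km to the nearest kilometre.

FT-69: φ = +74.88933°, λ = +159.65067°
GRAV-28: φ = +14.37183°, λ = -75.45367°
PM7: φ = +30.39883°, λ = -39.60883°
δ₁₃ = central angle FT-69→PM7 = 1.290898 rad  (haversine)
θ₁₃ = bearing FT-69→PM7 = 17.219°,  θ₁₂ = bearing FT-69→GRAV-28 = 52.954°
dₓₜ = R·arcsin(sin δ₁₃ · sin(θ₁₃ − θ₁₂)) = 6371.01·arcsin(0.96108·sin(-35.735°)) = -3796.906 km
|dₓₜ| = 3796.906 km

3797 km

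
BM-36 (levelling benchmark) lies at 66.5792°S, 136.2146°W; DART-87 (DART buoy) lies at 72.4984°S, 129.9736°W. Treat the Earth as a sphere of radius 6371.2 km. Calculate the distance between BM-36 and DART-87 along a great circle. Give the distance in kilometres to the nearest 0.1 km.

Δφ = -5.9192°,  Δλ = 6.2410°
a = sin²(Δφ/2) + cos φ₁ cos φ₂ sin²(Δλ/2) = 0.003020
c = 2·arcsin(√a) = 0.109966 rad = 6.3006°
d = R·c = 6371.2 × 0.109966 = 700.6 km

700.6 km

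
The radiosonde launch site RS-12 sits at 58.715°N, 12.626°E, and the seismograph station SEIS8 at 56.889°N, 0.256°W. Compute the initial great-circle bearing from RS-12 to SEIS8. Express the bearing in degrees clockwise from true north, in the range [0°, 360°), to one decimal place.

Δλ = -12.8820°
y = sin Δλ · cos φ₂ = -0.121786
x = cos φ₁ sin φ₂ − sin φ₁ cos φ₂ cos Δλ = -0.020115
θ = atan2(y, x) = -99.3786° → 260.6214° (mod 360°)

260.6°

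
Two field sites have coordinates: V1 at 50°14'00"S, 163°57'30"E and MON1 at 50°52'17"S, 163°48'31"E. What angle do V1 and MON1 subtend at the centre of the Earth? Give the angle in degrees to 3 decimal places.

V1: φ = -50.23333°, λ = +163.95833°
MON1: φ = -50.87139°, λ = +163.80861°
Δφ = -0.6381°,  Δλ = -0.1497°
a = sin²(Δφ/2) + cos φ₁ cos φ₂ sin²(Δλ/2) = 0.000032
c = 2·arcsin(√a) = 0.011259 rad = 0.6451°

0.645°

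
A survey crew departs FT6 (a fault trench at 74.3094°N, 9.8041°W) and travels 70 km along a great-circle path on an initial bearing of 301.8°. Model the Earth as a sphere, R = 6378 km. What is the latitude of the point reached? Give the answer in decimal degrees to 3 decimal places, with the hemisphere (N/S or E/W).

74.632°N

δ = d/R = 70/6378 = 0.010975 rad
φ₂ = arcsin(sin φ₁ cos δ + cos φ₁ sin δ cos θ)
   = arcsin(0.96274·0.99994 + 0.27044·0.01098·0.52696) = 74.63171°
λ₂ = λ₁ + atan2(sin θ sin δ cos φ₁, cos δ − sin φ₁ sin φ₂) = -11.82107°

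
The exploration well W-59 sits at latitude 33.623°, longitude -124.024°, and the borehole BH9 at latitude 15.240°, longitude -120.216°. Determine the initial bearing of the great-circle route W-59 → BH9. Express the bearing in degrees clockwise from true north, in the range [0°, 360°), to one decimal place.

Δλ = 3.8080°
y = sin Δλ · cos φ₂ = 0.064078
x = cos φ₁ sin φ₂ − sin φ₁ cos φ₂ cos Δλ = -0.314188
θ = atan2(y, x) = 168.4728° → 168.4728° (mod 360°)

168.5°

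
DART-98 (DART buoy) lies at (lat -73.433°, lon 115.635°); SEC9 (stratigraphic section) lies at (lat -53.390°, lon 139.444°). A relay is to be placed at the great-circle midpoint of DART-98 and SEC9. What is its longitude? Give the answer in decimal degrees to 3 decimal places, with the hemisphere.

Bx = cos φ₂ cos Δλ = 0.545612,  By = cos φ₂ sin Δλ = 0.240746
φₘ = atan2(sin φ₁ + sin φ₂, √((cos φ₁ + Bx)² + By²)) = -63.84426°
λₘ = λ₁ + atan2(By, cos φ₁ + Bx) = 131.79628°

131.796°E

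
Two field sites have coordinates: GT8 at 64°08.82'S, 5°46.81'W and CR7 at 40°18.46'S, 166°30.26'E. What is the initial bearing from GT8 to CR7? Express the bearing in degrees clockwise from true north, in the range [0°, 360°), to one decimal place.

173.9°

GT8: φ = -64.14700°, λ = -5.78017°
CR7: φ = -40.30767°, λ = +166.50433°
Δλ = 172.2845°
y = sin Δλ · cos φ₂ = 0.102380
x = cos φ₁ sin φ₂ − sin φ₁ cos φ₂ cos Δλ = -0.962133
θ = atan2(y, x) = 173.9261° → 173.9261° (mod 360°)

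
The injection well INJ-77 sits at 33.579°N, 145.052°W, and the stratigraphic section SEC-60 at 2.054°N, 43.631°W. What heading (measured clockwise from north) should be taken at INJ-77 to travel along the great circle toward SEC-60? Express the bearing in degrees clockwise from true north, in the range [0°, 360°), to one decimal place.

Δλ = 101.4210°
y = sin Δλ · cos φ₂ = 0.979569
x = cos φ₁ sin φ₂ − sin φ₁ cos φ₂ cos Δλ = 0.139310
θ = atan2(y, x) = 81.9059° → 81.9059° (mod 360°)

81.9°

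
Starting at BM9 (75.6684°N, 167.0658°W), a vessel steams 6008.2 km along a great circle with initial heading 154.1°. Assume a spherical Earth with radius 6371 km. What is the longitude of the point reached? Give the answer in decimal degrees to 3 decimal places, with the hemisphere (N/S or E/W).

δ = d/R = 6008.2/6371 = 0.943054 rad
φ₂ = arcsin(sin φ₁ cos δ + cos φ₁ sin δ cos θ)
   = arcsin(0.96888·0.58732 + 0.24753·0.80936·-0.89956) = 22.88117°
λ₂ = λ₁ + atan2(sin θ sin δ cos φ₁, cos δ − sin φ₁ sin φ₂) = -144.50138°

144.501°W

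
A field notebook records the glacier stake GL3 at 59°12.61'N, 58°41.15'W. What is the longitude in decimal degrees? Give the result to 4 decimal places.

58° + 41.15′/60 = 58 + 0.68583 = 58.6858°

58.6858°W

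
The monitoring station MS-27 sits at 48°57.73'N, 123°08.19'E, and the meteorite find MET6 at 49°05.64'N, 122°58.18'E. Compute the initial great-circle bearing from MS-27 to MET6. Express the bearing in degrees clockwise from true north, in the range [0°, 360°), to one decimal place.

MS-27: φ = +48.96217°, λ = +123.13650°
MET6: φ = +49.09400°, λ = +122.96967°
Δλ = -0.1668°
y = sin Δλ · cos φ₂ = -0.001907
x = cos φ₁ sin φ₂ − sin φ₁ cos φ₂ cos Δλ = 0.002303
θ = atan2(y, x) = -39.6218° → 320.3782° (mod 360°)

320.4°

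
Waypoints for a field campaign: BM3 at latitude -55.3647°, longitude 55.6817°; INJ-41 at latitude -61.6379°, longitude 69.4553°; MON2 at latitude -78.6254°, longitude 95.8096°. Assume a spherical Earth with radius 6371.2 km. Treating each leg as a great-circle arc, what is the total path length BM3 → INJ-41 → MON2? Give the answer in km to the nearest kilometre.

3149 km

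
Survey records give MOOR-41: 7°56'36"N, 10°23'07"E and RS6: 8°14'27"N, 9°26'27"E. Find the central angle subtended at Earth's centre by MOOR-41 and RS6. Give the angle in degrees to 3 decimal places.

MOOR-41: φ = +7.94333°, λ = +10.38528°
RS6: φ = +8.24083°, λ = +9.44083°
Δφ = 0.2975°,  Δλ = -0.9444°
a = sin²(Δφ/2) + cos φ₁ cos φ₂ sin²(Δλ/2) = 0.000073
c = 2·arcsin(√a) = 0.017126 rad = 0.9812°

0.981°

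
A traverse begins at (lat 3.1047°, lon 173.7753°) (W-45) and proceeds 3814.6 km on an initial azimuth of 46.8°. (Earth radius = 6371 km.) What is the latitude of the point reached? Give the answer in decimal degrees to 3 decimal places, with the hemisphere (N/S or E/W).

δ = d/R = 3814.6/6371 = 0.598744 rad
φ₂ = arcsin(sin φ₁ cos δ + cos φ₁ sin δ cos θ)
   = arcsin(0.05416·0.82604 + 0.99853·0.56361·0.68455) = 25.46677°
λ₂ = λ₁ + atan2(sin θ sin δ cos φ₁, cos δ − sin φ₁ sin φ₂) = -159.15542°

25.467°N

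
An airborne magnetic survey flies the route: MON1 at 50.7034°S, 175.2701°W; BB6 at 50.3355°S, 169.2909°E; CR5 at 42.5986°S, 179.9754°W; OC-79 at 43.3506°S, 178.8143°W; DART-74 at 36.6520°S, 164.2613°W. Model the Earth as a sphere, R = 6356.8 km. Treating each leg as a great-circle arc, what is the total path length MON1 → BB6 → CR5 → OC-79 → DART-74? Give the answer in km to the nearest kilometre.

3839 km

MON1→BB6: c = 0.171137 rad, d = 1087.89 km
BB6→CR5: c = 0.186410 rad, d = 1184.97 km
CR5→OC-79: c = 0.019801 rad, d = 125.87 km
OC-79→DART-74: c = 0.226511 rad, d = 1439.89 km
Total = 1087.89 + 1184.97 + 125.87 + 1439.89 = 3838.62 km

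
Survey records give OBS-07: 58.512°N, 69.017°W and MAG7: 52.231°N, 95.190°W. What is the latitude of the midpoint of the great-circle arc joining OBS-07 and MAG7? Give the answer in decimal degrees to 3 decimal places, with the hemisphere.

56.069°N

Bx = cos φ₂ cos Δλ = 0.549680,  By = cos φ₂ sin Δλ = -0.270154
φₘ = atan2(sin φ₁ + sin φ₂, √((cos φ₁ + Bx)² + By²)) = 56.06860°
λₘ = λ₁ + atan2(By, cos φ₁ + Bx) = -83.16156°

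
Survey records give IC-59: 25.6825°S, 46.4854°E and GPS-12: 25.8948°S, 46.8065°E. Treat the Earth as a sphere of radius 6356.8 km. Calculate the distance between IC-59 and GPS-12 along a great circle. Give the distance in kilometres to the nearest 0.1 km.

39.8 km

Δφ = -0.2123°,  Δλ = 0.3211°
a = sin²(Δφ/2) + cos φ₁ cos φ₂ sin²(Δλ/2) = 0.000010
c = 2·arcsin(√a) = 0.006260 rad = 0.3587°
d = R·c = 6356.8 × 0.006260 = 39.8 km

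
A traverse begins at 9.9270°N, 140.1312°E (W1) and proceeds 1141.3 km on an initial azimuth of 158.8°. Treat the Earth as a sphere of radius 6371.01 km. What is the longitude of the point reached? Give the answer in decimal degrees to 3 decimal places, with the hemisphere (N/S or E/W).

δ = d/R = 1141.3/6371.01 = 0.179140 rad
φ₂ = arcsin(sin φ₁ cos δ + cos φ₁ sin δ cos θ)
   = arcsin(0.17239·0.98400 + 0.98503·0.17818·-0.93232) = 0.34363°
λ₂ = λ₁ + atan2(sin θ sin δ cos φ₁, cos δ − sin φ₁ sin φ₂) = 143.82570°

143.826°E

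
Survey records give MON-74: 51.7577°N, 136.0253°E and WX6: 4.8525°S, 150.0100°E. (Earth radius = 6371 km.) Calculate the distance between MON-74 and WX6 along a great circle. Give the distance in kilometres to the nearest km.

Δφ = -56.6102°,  Δλ = 13.9847°
a = sin²(Δφ/2) + cos φ₁ cos φ₂ sin²(Δλ/2) = 0.233974
c = 2·arcsin(√a) = 1.009775 rad = 57.8558°
d = R·c = 6371 × 1.009775 = 6433.3 km

6433 km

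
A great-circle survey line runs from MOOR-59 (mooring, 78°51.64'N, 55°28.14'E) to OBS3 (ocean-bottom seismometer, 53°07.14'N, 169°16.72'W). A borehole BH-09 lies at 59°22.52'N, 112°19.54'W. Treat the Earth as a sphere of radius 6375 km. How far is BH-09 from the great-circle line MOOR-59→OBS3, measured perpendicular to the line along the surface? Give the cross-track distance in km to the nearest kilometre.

MOOR-59: φ = +78.86067°, λ = +55.46900°
OBS3: φ = +53.11900°, λ = -169.27867°
BH-09: φ = +59.37533°, λ = -112.32567°
δ₁₃ = central angle MOOR-59→BH-09 = 0.725573 rad  (haversine)
θ₁₃ = bearing MOOR-59→BH-09 = 350.659°,  θ₁₂ = bearing MOOR-59→OBS3 = 36.415°
dₓₜ = R·arcsin(sin δ₁₃ · sin(θ₁₃ − θ₁₂)) = 6375·arcsin(0.66356·sin(314.244°)) = -3158.010 km
|dₓₜ| = 3158.010 km

3158 km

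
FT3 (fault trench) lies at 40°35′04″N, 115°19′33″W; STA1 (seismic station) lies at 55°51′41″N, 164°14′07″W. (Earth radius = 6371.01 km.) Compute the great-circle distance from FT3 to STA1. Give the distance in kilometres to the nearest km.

3898 km

FT3: φ = +40.58444°, λ = -115.32583°
STA1: φ = +55.86139°, λ = -164.23528°
Δφ = 15.2769°,  Δλ = -48.9094°
a = sin²(Δφ/2) + cos φ₁ cos φ₂ sin²(Δλ/2) = 0.090708
c = 2·arcsin(√a) = 0.611855 rad = 35.0567°
d = R·c = 6371.01 × 0.611855 = 3898.1 km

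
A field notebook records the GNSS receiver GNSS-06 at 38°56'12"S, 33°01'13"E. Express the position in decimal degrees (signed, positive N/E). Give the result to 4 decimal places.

-38.9367°, +33.0203°

lat: 38.9367° S → -38.9367°
lon: 33.0203° E → +33.0203°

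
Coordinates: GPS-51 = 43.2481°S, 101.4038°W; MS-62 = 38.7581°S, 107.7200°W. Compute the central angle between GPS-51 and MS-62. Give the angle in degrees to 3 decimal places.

Δφ = 4.4900°,  Δλ = -6.3162°
a = sin²(Δφ/2) + cos φ₁ cos φ₂ sin²(Δλ/2) = 0.003258
c = 2·arcsin(√a) = 0.114227 rad = 6.5447°

6.545°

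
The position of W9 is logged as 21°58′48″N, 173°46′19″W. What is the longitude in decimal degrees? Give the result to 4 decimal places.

173.7719°W

173° + 46′/60 + 19″/3600 = 173 + 0.76667 + 0.00528 = 173.7719°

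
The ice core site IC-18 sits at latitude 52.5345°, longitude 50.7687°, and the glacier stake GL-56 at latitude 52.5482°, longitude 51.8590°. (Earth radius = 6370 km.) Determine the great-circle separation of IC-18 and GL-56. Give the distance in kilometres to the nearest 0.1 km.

73.7 km

Δφ = 0.0137°,  Δλ = 1.0903°
a = sin²(Δφ/2) + cos φ₁ cos φ₂ sin²(Δλ/2) = 0.000033
c = 2·arcsin(√a) = 0.011576 rad = 0.6632°
d = R·c = 6370 × 0.011576 = 73.7 km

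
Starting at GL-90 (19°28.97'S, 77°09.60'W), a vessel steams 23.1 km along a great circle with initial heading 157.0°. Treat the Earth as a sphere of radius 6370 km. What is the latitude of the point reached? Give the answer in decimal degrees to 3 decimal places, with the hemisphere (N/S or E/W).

GL-90: φ = -19.48283°, λ = -77.16000°
δ = d/R = 23.1/6370 = 0.003626 rad
φ₂ = arcsin(sin φ₁ cos δ + cos φ₁ sin δ cos θ)
   = arcsin(-0.33352·0.99999 + 0.94274·0.00363·-0.92050) = -19.67407°
λ₂ = λ₁ + atan2(sin θ sin δ cos φ₁, cos δ − sin φ₁ sin φ₂) = -77.07378°

19.674°S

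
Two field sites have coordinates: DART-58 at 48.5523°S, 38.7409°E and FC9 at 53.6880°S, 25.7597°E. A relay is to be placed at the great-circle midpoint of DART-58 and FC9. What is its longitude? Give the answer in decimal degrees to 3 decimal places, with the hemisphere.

32.613°E

Bx = cos φ₂ cos Δλ = 0.577048,  By = cos φ₂ sin Δλ = -0.133023
φₘ = atan2(sin φ₁ + sin φ₂, √((cos φ₁ + Bx)² + By²)) = -51.29949°
λₘ = λ₁ + atan2(By, cos φ₁ + Bx) = 32.61286°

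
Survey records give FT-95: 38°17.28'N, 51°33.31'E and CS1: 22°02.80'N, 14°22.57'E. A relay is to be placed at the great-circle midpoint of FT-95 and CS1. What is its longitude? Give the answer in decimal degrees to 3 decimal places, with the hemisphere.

31.368°E

FT-95: φ = +38.28800°, λ = +51.55517°
CS1: φ = +22.04667°, λ = +14.37617°
Bx = cos φ₂ cos Δλ = 0.738492,  By = cos φ₂ sin Δλ = -0.560119
φₘ = atan2(sin φ₁ + sin φ₂, √((cos φ₁ + Bx)² + By²)) = 31.50861°
λₘ = λ₁ + atan2(By, cos φ₁ + Bx) = 31.36782°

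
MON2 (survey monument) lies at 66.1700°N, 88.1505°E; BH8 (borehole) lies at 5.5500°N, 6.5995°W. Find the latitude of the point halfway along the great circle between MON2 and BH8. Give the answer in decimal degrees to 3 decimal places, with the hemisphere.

44.128°N

Bx = cos φ₂ cos Δλ = -0.082420,  By = cos φ₂ sin Δλ = -0.991894
φₘ = atan2(sin φ₁ + sin φ₂, √((cos φ₁ + Bx)² + By²)) = 44.12800°
λₘ = λ₁ + atan2(By, cos φ₁ + Bx) = 16.11488°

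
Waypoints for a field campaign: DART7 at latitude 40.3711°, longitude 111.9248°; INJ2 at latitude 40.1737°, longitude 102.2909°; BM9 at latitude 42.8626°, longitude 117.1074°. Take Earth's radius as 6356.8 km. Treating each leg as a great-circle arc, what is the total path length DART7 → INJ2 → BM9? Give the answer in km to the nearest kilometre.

DART7→INJ2: c = 0.128273 rad, d = 815.40 km
INJ2→BM9: c = 0.198940 rad, d = 1264.62 km
Total = 815.40 + 1264.62 = 2080.03 km

2080 km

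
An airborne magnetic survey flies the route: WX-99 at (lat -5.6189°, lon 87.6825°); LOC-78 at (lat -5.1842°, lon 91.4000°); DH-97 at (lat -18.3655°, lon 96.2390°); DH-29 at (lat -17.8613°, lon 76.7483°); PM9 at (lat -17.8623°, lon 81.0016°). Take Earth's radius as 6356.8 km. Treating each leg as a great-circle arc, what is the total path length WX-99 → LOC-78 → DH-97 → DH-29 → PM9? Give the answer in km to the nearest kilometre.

WX-99→LOC-78: c = 0.065038 rad, d = 413.44 km
LOC-78→DH-97: c = 0.244393 rad, d = 1553.56 km
DH-97→DH-29: c = 0.323285 rad, d = 2055.06 km
DH-29→PM9: c = 0.070654 rad, d = 449.14 km
Total = 413.44 + 1553.56 + 2055.06 + 449.14 = 4471.18 km

4471 km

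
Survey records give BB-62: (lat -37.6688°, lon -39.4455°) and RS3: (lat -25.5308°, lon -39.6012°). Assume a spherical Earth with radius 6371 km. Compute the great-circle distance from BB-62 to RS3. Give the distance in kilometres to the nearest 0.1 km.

1349.8 km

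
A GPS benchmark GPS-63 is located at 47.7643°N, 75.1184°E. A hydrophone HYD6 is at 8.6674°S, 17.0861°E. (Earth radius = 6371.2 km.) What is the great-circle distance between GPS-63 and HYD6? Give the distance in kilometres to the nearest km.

8462 km

Δφ = -56.4317°,  Δλ = -58.0323°
a = sin²(Δφ/2) + cos φ₁ cos φ₂ sin²(Δλ/2) = 0.379879
c = 2·arcsin(√a) = 1.328182 rad = 76.0992°
d = R·c = 6371.2 × 1.328182 = 8462.1 km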